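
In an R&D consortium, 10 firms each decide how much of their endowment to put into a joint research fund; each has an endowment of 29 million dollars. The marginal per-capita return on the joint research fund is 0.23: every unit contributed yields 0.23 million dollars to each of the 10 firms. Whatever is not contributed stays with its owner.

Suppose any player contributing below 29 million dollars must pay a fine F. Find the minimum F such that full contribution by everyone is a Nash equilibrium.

Given the others contribute fully, the best deviation is to contribute 0 (any partial contribution still incurs the fine and gives up units whose private return 0.23 is below 1).
Deviating from 29 to 0 saves 29 million dollars but forfeits the deviator's share of the drop in the joint research fund: 0.23 × 29 = 6.67.
So the deviation gain is 29 − 6.67 = 22.33, and the fine must be at least 22.33 million dollars to wipe it out.

22.33 million dollars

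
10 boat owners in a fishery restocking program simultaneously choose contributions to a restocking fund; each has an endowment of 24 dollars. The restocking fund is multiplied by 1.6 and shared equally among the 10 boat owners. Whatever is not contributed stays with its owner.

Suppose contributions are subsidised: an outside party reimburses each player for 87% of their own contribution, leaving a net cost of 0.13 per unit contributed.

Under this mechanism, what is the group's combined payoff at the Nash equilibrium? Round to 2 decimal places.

592.80 dollars

With the mechanism, a contributed unit returns (1.6/10) / 0.13 = 1.2308 per unit of net cost to the contributor — now above 1 — so contributing fully is weakly dominant for every player.
So the Nash equilibrium is full contribution by all 10; the group earns 10 × (24 × 0.87 + 1.6 × 24) = 592.80.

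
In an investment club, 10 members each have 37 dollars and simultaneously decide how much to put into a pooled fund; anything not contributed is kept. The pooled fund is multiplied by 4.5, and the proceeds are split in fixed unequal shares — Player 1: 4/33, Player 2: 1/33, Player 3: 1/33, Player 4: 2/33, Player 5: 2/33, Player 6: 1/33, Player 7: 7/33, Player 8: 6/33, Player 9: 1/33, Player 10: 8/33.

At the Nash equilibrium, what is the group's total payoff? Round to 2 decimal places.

Each unit j contributes comes back to j as 4.5 × (j's share), so j prefers to contribute only if that share exceeds 1/4.5 = 0.2222; otherwise keeping the unit dominates.
The only share above 0.2222 is Player 10's 8/33, contributing 37; the remaining 9 contribute 0. Total contributed: 37.
The pooled fund pays out 4.5 × 37 = 166.50 in total (split across the unequal shares, but the aggregate is all that matters for the group sum).
The 9 free-riders keep 37 each, adding 333. Group total = 333 + 166.50 = 499.50.

499.50 dollars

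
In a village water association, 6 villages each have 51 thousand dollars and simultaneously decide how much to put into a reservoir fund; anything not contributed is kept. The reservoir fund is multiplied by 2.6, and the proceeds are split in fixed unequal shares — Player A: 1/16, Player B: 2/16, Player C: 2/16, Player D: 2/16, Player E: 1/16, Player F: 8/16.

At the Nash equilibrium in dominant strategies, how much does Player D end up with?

A player with share s gets back 2.6·s per unit contributed, so full contribution is dominant for anyone with s > 1/2.6 = 0.3846 and zero contribution is dominant for anyone below.
Player F alone (share 8/16) is above the threshold, contributing 51; the remaining 5 contribute 0. Total contributed: 51.
Player D keeps 51 and receives 2.6 × 51 × 2/16 = 16.58 from the reservoir fund, for a payoff of 67.58.

67.58 thousand dollars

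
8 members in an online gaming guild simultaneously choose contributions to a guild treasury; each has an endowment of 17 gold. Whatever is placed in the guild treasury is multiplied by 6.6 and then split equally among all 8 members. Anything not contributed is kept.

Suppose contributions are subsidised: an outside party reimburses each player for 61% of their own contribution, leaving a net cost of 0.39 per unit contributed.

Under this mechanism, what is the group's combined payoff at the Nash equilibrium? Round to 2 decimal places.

Under the mechanism each unit contributed yields (6.6/8) / 0.39 = 2.1154 back to its contributor per unit of net cost, which exceeds 1, making full contribution the dominant choice for everyone.
So the Nash equilibrium is full contribution by all 8; the group earns 8 × (17 × 0.61 + 6.6 × 17) = 980.56.

980.56 gold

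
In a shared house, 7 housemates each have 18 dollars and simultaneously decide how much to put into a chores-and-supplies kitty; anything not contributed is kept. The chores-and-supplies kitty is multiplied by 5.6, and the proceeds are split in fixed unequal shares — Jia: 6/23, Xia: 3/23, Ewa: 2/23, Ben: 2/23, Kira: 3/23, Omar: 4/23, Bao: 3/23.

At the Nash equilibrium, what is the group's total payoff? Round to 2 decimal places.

For player j, contributing a unit is worthwhile iff 5.6 × (j's share) ≥ 1, i.e. iff j's share is at least 0.1786.
The only share above 0.1786 is Jia's 6/23, contributing 18; the remaining 6 contribute 0. Total contributed: 18.
The chores-and-supplies kitty pays out 5.6 × 18 = 100.80 in total (split across the unequal shares, but the aggregate is all that matters for the group sum).
The 6 free-riders keep 18 each, adding 108. Group total = 108 + 100.80 = 208.80.

208.80 dollars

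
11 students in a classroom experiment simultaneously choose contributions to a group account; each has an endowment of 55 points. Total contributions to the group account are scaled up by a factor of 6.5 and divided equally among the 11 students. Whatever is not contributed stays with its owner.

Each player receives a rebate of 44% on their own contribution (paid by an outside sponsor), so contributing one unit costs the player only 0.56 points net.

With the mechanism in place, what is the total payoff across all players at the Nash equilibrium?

4198.70 points

With the mechanism, a contributed unit returns (6.5/11) / 0.56 = 1.0552 per unit of net cost to the contributor — now above 1 — so contributing fully is weakly dominant for every player.
So the Nash equilibrium is full contribution by all 11; the group earns 11 × (55 × 0.44 + 6.5 × 55) = 4198.70.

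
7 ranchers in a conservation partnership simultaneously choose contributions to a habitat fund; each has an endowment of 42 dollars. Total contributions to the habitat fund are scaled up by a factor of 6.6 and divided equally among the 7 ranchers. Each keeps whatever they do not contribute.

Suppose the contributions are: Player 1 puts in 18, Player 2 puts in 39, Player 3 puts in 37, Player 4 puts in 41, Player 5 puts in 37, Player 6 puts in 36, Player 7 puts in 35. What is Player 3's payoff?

Total contributed: 18 + 39 + 37 + 41 + 37 + 36 + 35 = 243.
Each receives 6.6 × 243 / 7 = 229.11 from the habitat fund.
Player 3 keeps 42 − 37 = 5, so Player 3's payoff is 5 + 229.11 = 234.11.

234.11 dollars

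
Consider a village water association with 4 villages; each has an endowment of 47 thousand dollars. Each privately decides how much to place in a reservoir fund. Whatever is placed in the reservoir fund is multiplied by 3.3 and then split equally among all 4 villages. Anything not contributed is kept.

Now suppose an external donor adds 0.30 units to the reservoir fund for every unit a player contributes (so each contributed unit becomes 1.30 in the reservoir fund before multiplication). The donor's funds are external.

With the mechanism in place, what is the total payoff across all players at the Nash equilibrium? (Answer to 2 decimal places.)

806.52 thousand dollars

The effective private return per unit is now 3.3 × 1.30 / 4 = 1.0725 > 1, so every player's dominant strategy flips to full contribution.
So the Nash equilibrium is full contribution by all 4; the group earns 3.3 × 1.30 × 188 = 806.52.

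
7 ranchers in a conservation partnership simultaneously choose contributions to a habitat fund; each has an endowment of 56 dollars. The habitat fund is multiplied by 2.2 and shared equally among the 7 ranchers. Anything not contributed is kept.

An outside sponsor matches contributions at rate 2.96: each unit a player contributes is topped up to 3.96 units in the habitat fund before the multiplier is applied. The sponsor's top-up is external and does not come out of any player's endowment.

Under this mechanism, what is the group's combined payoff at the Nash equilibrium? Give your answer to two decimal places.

The effective private return per unit is now 2.2 × 3.96 / 7 = 1.2446 > 1, so every player's dominant strategy flips to full contribution.
So the Nash equilibrium is full contribution by all 7; the group earns 2.2 × 3.96 × 392 = 3415.10.

3415.10 dollars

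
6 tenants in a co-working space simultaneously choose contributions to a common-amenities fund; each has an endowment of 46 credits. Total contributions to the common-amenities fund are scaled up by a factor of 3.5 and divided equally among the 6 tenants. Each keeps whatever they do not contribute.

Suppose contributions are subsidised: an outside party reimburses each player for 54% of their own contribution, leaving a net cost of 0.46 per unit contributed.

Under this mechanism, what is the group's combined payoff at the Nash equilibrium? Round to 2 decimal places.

1115.04 credits

With the mechanism, a contributed unit returns (3.5/6) / 0.46 = 1.2681 per unit of net cost to the contributor — now above 1 — so contributing fully is weakly dominant for every player.
So the Nash equilibrium is full contribution by all 6; the group earns 6 × (46 × 0.54 + 3.5 × 46) = 1115.04.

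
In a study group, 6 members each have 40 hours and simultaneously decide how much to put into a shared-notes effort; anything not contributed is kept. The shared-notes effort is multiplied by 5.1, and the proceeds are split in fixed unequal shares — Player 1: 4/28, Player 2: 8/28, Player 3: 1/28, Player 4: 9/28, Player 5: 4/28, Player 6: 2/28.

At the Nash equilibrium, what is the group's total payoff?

568.00 hours

Player j's private return per contributed unit is 5.1 × (j's share). Contributing is weakly dominant for j when that share is at least 1/5.1 = 0.1961, and contributing 0 is dominant otherwise.
The shares above 0.1961 belong to Player 2 and Player 4, contributing 40 each; the remaining 4 contribute 0. Total contributed: 80.
The shared-notes effort pays out 5.1 × 80 = 408.00 in total (split across the unequal shares, but the aggregate is all that matters for the group sum).
The 4 free-riders keep 40 each, adding 160. Group total = 160 + 408.00 = 568.00.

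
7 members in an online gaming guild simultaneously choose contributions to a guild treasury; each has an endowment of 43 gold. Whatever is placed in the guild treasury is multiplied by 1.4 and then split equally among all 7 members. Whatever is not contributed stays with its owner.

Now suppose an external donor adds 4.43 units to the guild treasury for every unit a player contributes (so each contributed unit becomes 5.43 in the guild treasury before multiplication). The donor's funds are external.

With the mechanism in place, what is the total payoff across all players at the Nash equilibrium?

2288.20 gold

Under the mechanism each unit contributed yields 1.4 × 5.43 / 7 = 1.0860 back to its contributor per unit of net cost, which exceeds 1, making full contribution the dominant choice for everyone.
So the Nash equilibrium is full contribution by all 7; the group earns 1.4 × 5.43 × 301 = 2288.20.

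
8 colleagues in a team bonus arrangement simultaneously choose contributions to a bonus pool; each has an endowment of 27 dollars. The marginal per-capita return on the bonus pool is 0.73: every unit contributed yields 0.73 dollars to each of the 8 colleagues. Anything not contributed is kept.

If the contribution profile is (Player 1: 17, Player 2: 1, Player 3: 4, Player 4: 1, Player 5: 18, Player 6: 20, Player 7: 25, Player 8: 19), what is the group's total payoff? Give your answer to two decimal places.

724.20 dollars

Total contributed: 17 + 1 + 4 + 1 + 18 + 20 + 25 + 19 = 105; total kept: 8 × 27 − 105 = 111.
The bonus pool pays out 0.73 × 8 × 105 = 613.20 in aggregate.
Group total = 111 + 613.20 = 724.20.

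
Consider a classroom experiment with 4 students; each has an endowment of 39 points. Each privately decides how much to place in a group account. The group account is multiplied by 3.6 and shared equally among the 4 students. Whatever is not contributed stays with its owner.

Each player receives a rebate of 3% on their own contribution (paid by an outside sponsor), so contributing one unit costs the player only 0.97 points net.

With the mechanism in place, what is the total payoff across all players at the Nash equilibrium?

With the mechanism, a contributed unit returns (3.6/4) / 0.97 = 0.9278 per unit of net cost — still below 1 — so contributing 0 remains dominant for every player.
At the Nash equilibrium no one contributes; group total payoff = 4 × 39 = 156.

156.00 points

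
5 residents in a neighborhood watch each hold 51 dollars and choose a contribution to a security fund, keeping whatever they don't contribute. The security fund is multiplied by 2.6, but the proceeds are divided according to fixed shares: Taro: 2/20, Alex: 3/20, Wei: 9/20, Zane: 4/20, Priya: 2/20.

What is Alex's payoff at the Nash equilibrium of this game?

70.89 dollars

A player with share s gets back 2.6·s per unit contributed, so full contribution is dominant for anyone with s > 1/2.6 = 0.3846 and zero contribution is dominant for anyone below.
The only share above 0.3846 is Wei's 9/20, contributing 51; the remaining 4 contribute 0. Total contributed: 51.
Alex keeps 51 and receives 2.6 × 51 × 3/20 = 19.89 from the security fund, for a payoff of 70.89.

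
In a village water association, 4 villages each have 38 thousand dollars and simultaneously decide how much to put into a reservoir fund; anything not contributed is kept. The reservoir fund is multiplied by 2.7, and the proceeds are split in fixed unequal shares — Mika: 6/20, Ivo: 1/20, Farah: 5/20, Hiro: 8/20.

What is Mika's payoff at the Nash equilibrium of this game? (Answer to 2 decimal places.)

For player j, contributing a unit is worthwhile iff 2.7 × (j's share) ≥ 1, i.e. iff j's share is at least 0.3704.
The only share above 0.3704 is Hiro's 8/20, contributing 38; the remaining 3 contribute 0. Total contributed: 38.
Mika keeps 38 and receives 2.7 × 38 × 6/20 = 30.78 from the reservoir fund, for a payoff of 68.78.

68.78 thousand dollars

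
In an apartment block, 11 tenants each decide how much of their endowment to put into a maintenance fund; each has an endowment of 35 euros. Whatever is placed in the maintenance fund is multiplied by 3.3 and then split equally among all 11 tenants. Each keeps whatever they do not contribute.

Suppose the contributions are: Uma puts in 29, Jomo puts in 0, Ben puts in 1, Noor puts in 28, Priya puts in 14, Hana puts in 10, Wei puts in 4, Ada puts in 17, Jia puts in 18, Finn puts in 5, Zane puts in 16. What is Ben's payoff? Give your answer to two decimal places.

76.60 euros

Total contributed: 29 + 0 + 1 + 28 + 14 + 10 + 4 + 17 + 18 + 5 + 16 = 142.
Each receives 3.3 × 142 / 11 = 42.60 from the maintenance fund.
Ben keeps 35 − 1 = 34, so Ben's payoff is 34 + 42.60 = 76.60.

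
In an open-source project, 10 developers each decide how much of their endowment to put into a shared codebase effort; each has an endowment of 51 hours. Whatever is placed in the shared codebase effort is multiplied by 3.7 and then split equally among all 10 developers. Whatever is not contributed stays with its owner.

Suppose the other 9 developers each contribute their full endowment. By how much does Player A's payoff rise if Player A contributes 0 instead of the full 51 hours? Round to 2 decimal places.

32.13 hours

Switching from a contribution of 51 to 0 lets Player A keep an extra 51 hours, but lowers the shared codebase effort by 51, which costs Player A their own share of that drop: 3.7/10 × 51 = 18.87.
Net gain = 51 − 18.87 = 32.13. The private return per contributed unit (0.3700) is below 1, so free-riding is indeed the best response regardless of what the others do.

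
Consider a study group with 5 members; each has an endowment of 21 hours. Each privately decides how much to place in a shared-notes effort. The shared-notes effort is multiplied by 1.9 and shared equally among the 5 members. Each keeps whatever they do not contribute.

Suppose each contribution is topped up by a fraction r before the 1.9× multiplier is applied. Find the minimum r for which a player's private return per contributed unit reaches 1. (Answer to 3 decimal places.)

1.632

With matching at rate r, one contributed unit becomes (1 + r) in the shared-notes effort and returns 1.9 × (1 + r) / 5 to the contributor.
Setting this equal to 1: 1 + r = 5/1.9 = 2.6316.
So the minimum matching rate is r = 2.6316 − 1 = 1.632.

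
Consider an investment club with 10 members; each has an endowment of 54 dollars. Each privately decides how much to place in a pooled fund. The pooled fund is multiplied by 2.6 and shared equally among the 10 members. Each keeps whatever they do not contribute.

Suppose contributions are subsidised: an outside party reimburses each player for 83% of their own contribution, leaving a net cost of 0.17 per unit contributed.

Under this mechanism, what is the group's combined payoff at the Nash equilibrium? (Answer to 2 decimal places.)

Under the mechanism each unit contributed yields (2.6/10) / 0.17 = 1.5294 back to its contributor per unit of net cost, which exceeds 1, making full contribution the dominant choice for everyone.
So the Nash equilibrium is full contribution by all 10; the group earns 10 × (54 × 0.83 + 2.6 × 54) = 1852.20.

1852.20 dollars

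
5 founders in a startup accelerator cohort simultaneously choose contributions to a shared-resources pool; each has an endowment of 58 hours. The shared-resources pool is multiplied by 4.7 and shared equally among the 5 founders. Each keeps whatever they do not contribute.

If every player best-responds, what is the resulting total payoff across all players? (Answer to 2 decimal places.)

Each contributed unit returns 4.7/5 = 0.9400 to its contributor — below 1 — so contributing 0 is dominant for every player. At the Nash equilibrium everyone keeps their 58, and the group total is 5 × 58 = 290.

290.00 hours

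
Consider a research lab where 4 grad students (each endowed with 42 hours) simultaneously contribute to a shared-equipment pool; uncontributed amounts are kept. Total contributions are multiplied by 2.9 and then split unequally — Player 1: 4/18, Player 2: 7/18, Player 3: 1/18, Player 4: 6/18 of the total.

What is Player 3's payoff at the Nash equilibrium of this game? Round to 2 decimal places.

Each unit j contributes comes back to j as 2.9 × (j's share), so j prefers to contribute only if that share exceeds 1/2.9 = 0.3448; otherwise keeping the unit dominates.
Player 2 alone (share 7/18) is above the threshold, contributing 42; the remaining 3 contribute 0. Total contributed: 42.
Player 3 keeps 42 and receives 2.9 × 42 × 1/18 = 6.77 from the shared-equipment pool, for a payoff of 48.77.

48.77 hours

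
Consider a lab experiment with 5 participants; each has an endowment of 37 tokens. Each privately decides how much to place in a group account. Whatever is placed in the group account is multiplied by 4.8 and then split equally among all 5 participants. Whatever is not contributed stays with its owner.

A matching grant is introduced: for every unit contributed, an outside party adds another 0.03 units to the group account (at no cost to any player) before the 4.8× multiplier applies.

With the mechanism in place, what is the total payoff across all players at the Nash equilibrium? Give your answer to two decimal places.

185.00 tokens

With the mechanism, a contributed unit returns 4.8 × 1.03 / 5 = 0.9888 per unit of net cost — still below 1 — so contributing 0 remains dominant for every player.
Everyone keeps their endowment and the group total is 5 × 37 = 185.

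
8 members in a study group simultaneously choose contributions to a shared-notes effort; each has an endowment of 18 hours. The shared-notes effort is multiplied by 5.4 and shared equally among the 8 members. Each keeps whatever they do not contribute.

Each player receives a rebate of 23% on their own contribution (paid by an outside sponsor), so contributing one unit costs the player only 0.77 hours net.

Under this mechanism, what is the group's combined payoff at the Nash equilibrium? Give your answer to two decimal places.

144.00 hours

Even with the mechanism, each unit contributed returns only (5.4/8) / 0.77 = 0.8766 per unit of net cost, so contributing nothing is still dominant.
Everyone keeps their endowment and the group total is 8 × 18 = 144.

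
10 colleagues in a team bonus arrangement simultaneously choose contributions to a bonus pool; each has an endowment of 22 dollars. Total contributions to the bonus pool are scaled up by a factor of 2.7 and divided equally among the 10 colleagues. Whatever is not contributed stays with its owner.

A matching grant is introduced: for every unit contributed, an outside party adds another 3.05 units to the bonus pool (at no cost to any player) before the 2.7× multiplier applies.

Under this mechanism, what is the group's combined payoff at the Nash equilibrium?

With the mechanism, a contributed unit returns 2.7 × 4.05 / 10 = 1.0935 per unit of net cost to the contributor — now above 1 — so contributing fully is weakly dominant for every player.
At the Nash equilibrium everyone contributes 22. Group total payoff = 2.7 × 4.05 × 220 = 2405.70.

2405.70 dollars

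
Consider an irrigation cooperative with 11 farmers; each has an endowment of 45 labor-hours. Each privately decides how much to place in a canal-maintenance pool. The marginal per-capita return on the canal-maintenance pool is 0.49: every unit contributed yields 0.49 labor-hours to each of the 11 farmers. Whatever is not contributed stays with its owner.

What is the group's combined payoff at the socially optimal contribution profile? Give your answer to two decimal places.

2668.05 labor-hours

Each contributed unit returns 5.390 to the group as a whole (0.49 to each of 11 players), which exceeds 1, so the social optimum is full contribution: group total = 5.390 × 495 = 2668.05.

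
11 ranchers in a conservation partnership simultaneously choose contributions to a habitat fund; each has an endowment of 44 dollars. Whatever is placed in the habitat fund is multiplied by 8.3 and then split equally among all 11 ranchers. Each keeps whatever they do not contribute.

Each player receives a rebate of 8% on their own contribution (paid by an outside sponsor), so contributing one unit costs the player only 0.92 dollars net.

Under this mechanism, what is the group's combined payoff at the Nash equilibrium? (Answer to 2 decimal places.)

484.00 dollars

The effective private return is (8.3/11) / 0.92 = 0.8202, which is still under 1, so the mechanism doesn't change anyone's dominant strategy: zero contribution.
Everyone keeps their endowment and the group total is 11 × 44 = 484.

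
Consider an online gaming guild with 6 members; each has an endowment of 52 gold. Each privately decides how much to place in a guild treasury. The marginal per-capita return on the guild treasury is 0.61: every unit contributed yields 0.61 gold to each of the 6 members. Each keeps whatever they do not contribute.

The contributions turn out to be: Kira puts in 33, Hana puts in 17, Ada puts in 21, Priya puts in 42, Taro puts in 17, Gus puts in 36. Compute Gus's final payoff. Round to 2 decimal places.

117.26 gold

Total contributed: 33 + 17 + 21 + 42 + 17 + 36 = 166.
Each receives 0.61 × 166 = 101.26 from the guild treasury.
Gus keeps 52 − 36 = 16, so Gus's payoff is 16 + 101.26 = 117.26.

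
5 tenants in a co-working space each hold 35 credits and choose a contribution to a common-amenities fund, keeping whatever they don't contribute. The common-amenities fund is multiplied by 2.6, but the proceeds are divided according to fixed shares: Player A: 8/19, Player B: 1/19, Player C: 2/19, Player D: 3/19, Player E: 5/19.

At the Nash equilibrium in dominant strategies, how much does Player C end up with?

44.58 credits

A player with share s gets back 2.6·s per unit contributed, so full contribution is dominant for anyone with s > 1/2.6 = 0.3846 and zero contribution is dominant for anyone below.
The only share above 0.3846 is Player A's 8/19, contributing 35; the remaining 4 contribute 0. Total contributed: 35.
Player C keeps 35 and receives 2.6 × 35 × 2/19 = 9.58 from the common-amenities fund, for a payoff of 44.58.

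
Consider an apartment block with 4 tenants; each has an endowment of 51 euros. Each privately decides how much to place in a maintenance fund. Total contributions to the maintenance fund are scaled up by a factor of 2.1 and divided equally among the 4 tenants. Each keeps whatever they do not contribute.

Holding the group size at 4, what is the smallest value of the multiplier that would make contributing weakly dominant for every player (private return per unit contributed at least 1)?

4

A contributed unit returns (multiplier)/4 to its contributor.
This reaches 1 exactly when the multiplier is 4.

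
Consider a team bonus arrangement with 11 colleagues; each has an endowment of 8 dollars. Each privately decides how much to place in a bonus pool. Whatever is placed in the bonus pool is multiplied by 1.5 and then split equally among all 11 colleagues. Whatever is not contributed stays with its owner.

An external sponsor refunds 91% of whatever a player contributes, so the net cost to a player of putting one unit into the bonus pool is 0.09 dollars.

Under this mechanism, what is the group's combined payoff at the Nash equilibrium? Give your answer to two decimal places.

212.08 dollars

The effective private return per unit is now (1.5/11) / 0.09 = 1.5152 > 1, so every player's dominant strategy flips to full contribution.
So the Nash equilibrium is full contribution by all 11; the group earns 11 × (8 × 0.91 + 1.5 × 8) = 212.08.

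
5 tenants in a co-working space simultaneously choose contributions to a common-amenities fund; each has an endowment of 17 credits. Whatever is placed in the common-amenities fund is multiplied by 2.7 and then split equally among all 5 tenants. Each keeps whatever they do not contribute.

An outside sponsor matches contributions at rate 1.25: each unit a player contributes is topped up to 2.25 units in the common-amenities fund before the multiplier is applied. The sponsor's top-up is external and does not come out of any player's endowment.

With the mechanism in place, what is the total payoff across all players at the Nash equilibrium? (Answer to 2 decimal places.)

The effective private return per unit is now 2.7 × 2.25 / 5 = 1.2150 > 1, so every player's dominant strategy flips to full contribution.
So the Nash equilibrium is full contribution by all 5; the group earns 2.7 × 2.25 × 85 = 516.38.

516.38 credits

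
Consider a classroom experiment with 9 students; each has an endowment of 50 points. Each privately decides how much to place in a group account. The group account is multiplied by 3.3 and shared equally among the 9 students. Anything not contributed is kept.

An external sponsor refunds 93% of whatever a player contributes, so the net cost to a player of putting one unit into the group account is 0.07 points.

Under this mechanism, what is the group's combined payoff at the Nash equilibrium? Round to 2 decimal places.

Under the mechanism each unit contributed yields (3.3/9) / 0.07 = 5.2381 back to its contributor per unit of net cost, which exceeds 1, making full contribution the dominant choice for everyone.
So the Nash equilibrium is full contribution by all 9; the group earns 9 × (50 × 0.93 + 3.3 × 50) = 1903.50.

1903.50 points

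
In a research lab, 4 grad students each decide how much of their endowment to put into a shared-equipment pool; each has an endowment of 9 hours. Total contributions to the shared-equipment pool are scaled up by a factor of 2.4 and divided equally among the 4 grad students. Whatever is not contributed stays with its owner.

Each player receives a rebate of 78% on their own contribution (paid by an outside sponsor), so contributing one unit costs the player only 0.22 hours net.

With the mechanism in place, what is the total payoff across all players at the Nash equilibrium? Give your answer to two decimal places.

With the mechanism, a contributed unit returns (2.4/4) / 0.22 = 2.7273 per unit of net cost to the contributor — now above 1 — so contributing fully is weakly dominant for every player.
So the Nash equilibrium is full contribution by all 4; the group earns 4 × (9 × 0.78 + 2.4 × 9) = 114.48.

114.48 hours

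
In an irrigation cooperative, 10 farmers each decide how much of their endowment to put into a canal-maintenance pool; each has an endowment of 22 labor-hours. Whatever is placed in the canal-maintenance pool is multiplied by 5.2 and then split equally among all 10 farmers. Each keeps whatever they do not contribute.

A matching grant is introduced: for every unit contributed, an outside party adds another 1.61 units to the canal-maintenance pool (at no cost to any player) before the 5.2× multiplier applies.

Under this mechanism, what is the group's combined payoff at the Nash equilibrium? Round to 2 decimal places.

2985.84 labor-hours

Under the mechanism each unit contributed yields 5.2 × 2.61 / 10 = 1.3572 back to its contributor per unit of net cost, which exceeds 1, making full contribution the dominant choice for everyone.
So the Nash equilibrium is full contribution by all 10; the group earns 5.2 × 2.61 × 220 = 2985.84.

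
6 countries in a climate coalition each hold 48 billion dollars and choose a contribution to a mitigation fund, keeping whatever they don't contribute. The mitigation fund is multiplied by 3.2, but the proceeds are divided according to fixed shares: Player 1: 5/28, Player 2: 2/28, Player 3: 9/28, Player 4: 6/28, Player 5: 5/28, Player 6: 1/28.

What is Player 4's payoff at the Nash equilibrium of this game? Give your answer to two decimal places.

A player with share s gets back 3.2·s per unit contributed, so full contribution is dominant for anyone with s > 1/3.2 = 0.3125 and zero contribution is dominant for anyone below.
Only Player 3 (9/28) clears that bar, contributing 48; the remaining 5 contribute 0. Total contributed: 48.
Player 4 keeps 48 and receives 3.2 × 48 × 6/28 = 32.91 from the mitigation fund, for a payoff of 80.91.

80.91 billion dollars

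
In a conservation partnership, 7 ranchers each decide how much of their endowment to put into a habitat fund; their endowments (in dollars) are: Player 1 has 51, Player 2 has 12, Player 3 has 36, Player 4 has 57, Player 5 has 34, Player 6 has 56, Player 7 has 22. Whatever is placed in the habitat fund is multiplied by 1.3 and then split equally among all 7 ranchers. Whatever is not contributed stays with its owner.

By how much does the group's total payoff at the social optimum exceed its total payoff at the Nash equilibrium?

The private return per contributed unit is 1.3/7 = 0.1857 < 1 for every player regardless of endowment, so the Nash equilibrium is zero contribution and the group total is Σ E_j = 51 + 12 + 36 + 57 + 34 + 56 + 22 = 268.
Each contributed unit returns 1.300 to the group, so the social optimum is full contribution by everyone: group total = 1.300 × 268 = 348.40.
Efficiency loss = (1.300 − 1) × 268 = 80.40.

80.40 dollars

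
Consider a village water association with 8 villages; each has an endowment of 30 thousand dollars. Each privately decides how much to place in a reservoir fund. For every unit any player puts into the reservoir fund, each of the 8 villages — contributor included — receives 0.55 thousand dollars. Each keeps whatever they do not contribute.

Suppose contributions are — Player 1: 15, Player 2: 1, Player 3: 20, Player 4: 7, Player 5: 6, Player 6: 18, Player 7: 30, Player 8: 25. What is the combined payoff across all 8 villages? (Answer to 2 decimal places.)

Total contributed: 15 + 1 + 20 + 7 + 6 + 18 + 30 + 25 = 122; total kept: 8 × 30 − 122 = 118.
The reservoir fund pays out 0.55 × 8 × 122 = 536.80 in aggregate.
Group total = 118 + 536.80 = 654.80.

654.80 thousand dollars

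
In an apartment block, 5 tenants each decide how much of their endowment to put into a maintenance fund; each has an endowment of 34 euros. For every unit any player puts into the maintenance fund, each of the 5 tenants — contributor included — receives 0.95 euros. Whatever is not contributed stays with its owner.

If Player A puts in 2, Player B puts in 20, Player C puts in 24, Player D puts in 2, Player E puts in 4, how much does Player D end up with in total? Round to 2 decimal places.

81.40 euros

Total contributed: 2 + 20 + 24 + 2 + 4 = 52.
Each receives 0.95 × 52 = 49.40 from the maintenance fund.
Player D keeps 34 − 2 = 32, so Player D's payoff is 32 + 49.40 = 81.40.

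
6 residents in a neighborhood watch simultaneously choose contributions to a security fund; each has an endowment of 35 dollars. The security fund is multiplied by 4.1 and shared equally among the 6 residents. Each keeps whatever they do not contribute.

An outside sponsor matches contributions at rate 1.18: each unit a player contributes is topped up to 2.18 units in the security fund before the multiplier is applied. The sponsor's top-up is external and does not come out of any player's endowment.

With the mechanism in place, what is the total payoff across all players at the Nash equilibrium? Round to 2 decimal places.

Under the mechanism each unit contributed yields 4.1 × 2.18 / 6 = 1.4897 back to its contributor per unit of net cost, which exceeds 1, making full contribution the dominant choice for everyone.
At the Nash equilibrium everyone contributes 35. Group total payoff = 4.1 × 2.18 × 210 = 1876.98.

1876.98 dollars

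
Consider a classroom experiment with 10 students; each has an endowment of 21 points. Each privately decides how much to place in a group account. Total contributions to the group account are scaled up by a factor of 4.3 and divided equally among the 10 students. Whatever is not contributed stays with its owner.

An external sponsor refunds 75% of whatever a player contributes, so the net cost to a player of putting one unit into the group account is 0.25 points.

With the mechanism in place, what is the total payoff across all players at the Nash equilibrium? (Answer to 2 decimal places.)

The effective private return per unit is now (4.3/10) / 0.25 = 1.7200 > 1, so every player's dominant strategy flips to full contribution.
So the Nash equilibrium is full contribution by all 10; the group earns 10 × (21 × 0.75 + 4.3 × 21) = 1060.50.

1060.50 points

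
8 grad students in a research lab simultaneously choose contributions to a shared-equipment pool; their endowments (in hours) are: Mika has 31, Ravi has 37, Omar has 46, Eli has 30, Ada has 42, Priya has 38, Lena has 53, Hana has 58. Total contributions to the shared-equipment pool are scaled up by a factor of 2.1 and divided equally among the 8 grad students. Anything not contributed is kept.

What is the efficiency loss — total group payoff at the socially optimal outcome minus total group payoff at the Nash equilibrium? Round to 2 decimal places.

The private return per contributed unit is 2.1/8 = 0.2625 < 1 for every player regardless of endowment, so the Nash equilibrium is zero contribution and the group total is Σ E_j = 31 + 37 + 46 + 30 + 42 + 38 + 53 + 58 = 335.
Each contributed unit returns 2.100 to the group, so the social optimum is full contribution by everyone: group total = 2.100 × 335 = 703.50.
Efficiency loss = (2.100 − 1) × 335 = 368.50.

368.50 hours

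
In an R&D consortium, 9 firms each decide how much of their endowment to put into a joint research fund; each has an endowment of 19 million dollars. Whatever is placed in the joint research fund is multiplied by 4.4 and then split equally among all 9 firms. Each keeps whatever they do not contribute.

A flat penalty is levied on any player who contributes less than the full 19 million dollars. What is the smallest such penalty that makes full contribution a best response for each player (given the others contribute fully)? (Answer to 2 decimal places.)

9.71 million dollars

Given the others contribute fully, the best deviation is to contribute 0 (any partial contribution still incurs the fine and gives up units whose private return 0.4889 is below 1).
Deviating from 19 to 0 saves 19 million dollars but forfeits the deviator's share of the drop in the joint research fund: 4.4/9 × 19 = 9.29.
So the deviation gain is 19 − 9.29 = 9.71, and the fine must be at least 9.71 million dollars to wipe it out.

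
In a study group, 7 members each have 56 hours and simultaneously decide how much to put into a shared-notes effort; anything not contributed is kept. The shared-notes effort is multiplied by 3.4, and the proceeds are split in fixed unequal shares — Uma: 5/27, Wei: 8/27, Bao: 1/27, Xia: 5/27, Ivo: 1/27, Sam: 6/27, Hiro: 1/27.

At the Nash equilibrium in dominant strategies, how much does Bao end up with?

Each unit j contributes comes back to j as 3.4 × (j's share), so j prefers to contribute only if that share exceeds 1/3.4 = 0.2941; otherwise keeping the unit dominates.
The only share above 0.2941 is Wei's 8/27, contributing 56; the remaining 6 contribute 0. Total contributed: 56.
Bao keeps 56 and receives 3.4 × 56 × 1/27 = 7.05 from the shared-notes effort, for a payoff of 63.05.

63.05 hours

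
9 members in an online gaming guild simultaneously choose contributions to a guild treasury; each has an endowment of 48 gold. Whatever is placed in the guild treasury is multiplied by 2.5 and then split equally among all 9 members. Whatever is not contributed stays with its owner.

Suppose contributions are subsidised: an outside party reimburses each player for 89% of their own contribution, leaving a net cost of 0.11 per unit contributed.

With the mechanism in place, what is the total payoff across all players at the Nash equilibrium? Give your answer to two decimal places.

With the mechanism, a contributed unit returns (2.5/9) / 0.11 = 2.5253 per unit of net cost to the contributor — now above 1 — so contributing fully is weakly dominant for every player.
At the Nash equilibrium everyone contributes 48. Group total payoff = 9 × (48 × 0.89 + 2.5 × 48) = 1464.48.

1464.48 gold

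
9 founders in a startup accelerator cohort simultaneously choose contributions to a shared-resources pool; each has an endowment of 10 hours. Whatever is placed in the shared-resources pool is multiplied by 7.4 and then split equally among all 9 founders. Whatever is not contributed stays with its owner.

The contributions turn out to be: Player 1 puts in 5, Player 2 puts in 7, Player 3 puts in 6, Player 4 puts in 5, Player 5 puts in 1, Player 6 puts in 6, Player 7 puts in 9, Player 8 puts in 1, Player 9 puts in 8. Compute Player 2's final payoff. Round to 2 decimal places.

Total contributed: 5 + 7 + 6 + 5 + 1 + 6 + 9 + 1 + 8 = 48.
Each receives 7.4 × 48 / 9 = 39.47 from the shared-resources pool.
Player 2 keeps 10 − 7 = 3, so Player 2's payoff is 3 + 39.47 = 42.47.

42.47 hours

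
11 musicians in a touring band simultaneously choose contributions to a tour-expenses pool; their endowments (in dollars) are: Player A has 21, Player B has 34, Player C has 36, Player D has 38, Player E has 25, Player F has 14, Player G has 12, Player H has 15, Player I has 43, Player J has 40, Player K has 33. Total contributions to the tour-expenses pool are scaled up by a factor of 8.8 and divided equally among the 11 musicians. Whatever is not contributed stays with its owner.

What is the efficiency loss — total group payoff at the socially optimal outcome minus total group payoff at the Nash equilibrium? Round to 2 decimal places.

2425.80 dollars

The private return per contributed unit is 8.8/11 = 0.8000 < 1 for every player regardless of endowment, so the Nash equilibrium is zero contribution and the group total is Σ E_j = 21 + 34 + 36 + 38 + 25 + 14 + 12 + 15 + 43 + 40 + 33 = 311.
Each contributed unit returns 8.800 to the group, so the social optimum is full contribution by everyone: group total = 8.800 × 311 = 2736.80.
Efficiency loss = (8.800 − 1) × 311 = 2425.80.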